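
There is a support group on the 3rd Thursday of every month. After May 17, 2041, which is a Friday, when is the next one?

Jun 20, 2041

May 2041 starts on a Wednesday; its first Thursday is the 2nd, so the 3rd Thursday is the 16th — May 16, 2041.
That is not after May 17, 2041, so look at Jun 2041.
Jun 2041 starts on a Saturday; its first Thursday is the 6th, so the 3rd Thursday is the 20th — Jun 20, 2041.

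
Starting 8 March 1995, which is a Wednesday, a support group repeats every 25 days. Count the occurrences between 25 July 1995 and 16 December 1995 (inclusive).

6

Occurrences land 25·i days after 8 March 1995 for i = 0, 1, 2, …
25 July 1995 is 139 days after the start; 139 ÷ 25 = 5 remainder 14; since the remainder is 14, round up to i = 6. First occurrence in the window: #7 on 5 August 1995 (6×25 = 150 days in).
16 December 1995 is 283 days after the start; 283 ÷ 25 = 11 remainder 8. Last occurrence in the window: #12 on 8 December 1995.
Occurrences #7 through #12: 6 in total.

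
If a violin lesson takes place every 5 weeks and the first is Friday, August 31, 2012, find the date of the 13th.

October 25, 2013

The 13th occurrence is 12 intervals after the first: 12 × 35 = 420 days after August 31, 2012.
August has 31 days — 0 days to the end of August leaves 420.
From end of August to end of 2012 is 122 days (298 left).
January has 31 days (267 left).
February has 28 days (239 left).
March has 31 days (208 left).
April has 30 days (178 left).
May has 31 days (147 left).
June has 30 days (117 left).
July has 31 days (86 left).
August has 31 days (55 left).
September has 30 days (25 left).
25 days into October → October 25, 2013.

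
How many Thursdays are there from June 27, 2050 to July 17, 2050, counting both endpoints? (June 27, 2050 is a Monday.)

June 27, 2050 is a Monday; the first Thursday on or after it is June 30, 2050 (3 days later).
From June 30, 2050 to July 17, 2050: 0 + 17 = 17 days (rest of June, July).
17 ÷ 7 = 2 full weeks with remainder 3, so 2 more Thursdays after the first → 3.

3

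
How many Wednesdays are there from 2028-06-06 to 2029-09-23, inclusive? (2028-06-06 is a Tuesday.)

2028-06-06 is a Tuesday; the first Wednesday on or after it is 2028-06-07 (1 day later).
From 2028-06-07 to 2029-09-23: 207 + 266 = 473 days (rest of 2028, to 2029-09-23 in 2029).
473 ÷ 7 = 67 full weeks with remainder 4, so 67 more Wednesdays after the first → 68.

68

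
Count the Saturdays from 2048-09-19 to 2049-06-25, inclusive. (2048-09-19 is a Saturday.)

2048-09-19 is a Saturday; the first Saturday on or after it is 2048-09-19.
From 2048-09-19 to 2049-06-25: 11 + 31 + 30 + 31 + 31 + 28 + 31 + 30 + 31 + 25 = 279 days (rest of September, October, November, December, January, February, March, April, May, June).
279 ÷ 7 = 39 full weeks with remainder 6, so 39 more Saturdays after the first → 40.

40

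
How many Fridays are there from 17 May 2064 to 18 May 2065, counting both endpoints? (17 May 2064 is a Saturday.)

52

17 May 2064 is a Saturday; the first Friday on or after it is 23 May 2064 (6 days later).
From 23 May 2064 to 18 May 2065: 222 + 138 = 360 days (rest of 2064, to 18 May 2065 in 2065).
360 ÷ 7 = 51 full weeks with remainder 3, so 51 more Fridays after the first → 52.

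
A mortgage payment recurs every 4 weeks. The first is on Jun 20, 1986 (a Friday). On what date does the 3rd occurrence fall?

The 3rd occurrence is 2 intervals after the first: 2 × 28 = 56 days after Jun 20, 1986.
Jun has 30 days — 10 days to the end of Jun leaves 46.
Jul has 31 days (15 left).
15 days into Aug → Aug 15, 1986.

Aug 15, 1986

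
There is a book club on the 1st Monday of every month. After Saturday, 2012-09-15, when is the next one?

September 2012 starts on a Saturday, so its 1st Monday is 2012-09-03 (2 days in).
That is not after 2012-09-15, so look at October 2012.
October 2012 starts on a Monday, so its 1st Monday is 2012-10-01.

2012-10-01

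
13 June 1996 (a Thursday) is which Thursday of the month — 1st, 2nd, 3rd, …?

2nd

Day 13 falls in week ⌈13/7⌉ of the month.
Days 1–7 hold the 1st Thursday, 8–14 the 2nd, 15–21 the 3rd, 22–28 the 4th, 29–31 the 5th.
13 is in the range for the 2nd.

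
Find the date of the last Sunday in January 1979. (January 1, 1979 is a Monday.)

January 28, 1979

January 1979 begins on a Monday, so the first Sunday is January 7 (6 days later).
January 1979 has 31 days. Adding weeks: 7, 14, 21, 28 — the last one ≤ 31 is the 28th.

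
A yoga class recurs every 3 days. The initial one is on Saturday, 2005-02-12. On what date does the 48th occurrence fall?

The 48th occurrence is 47 intervals after the first: 47 × 3 = 141 days after 2005-02-12.
February has 28 days — 16 days to the end of February leaves 125.
March has 31 days (94 left).
April has 30 days (64 left).
May has 31 days (33 left).
June has 30 days (3 left).
3 days into July → 2005-07-03.

2005-07-03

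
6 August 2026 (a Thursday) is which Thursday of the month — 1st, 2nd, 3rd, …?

1st

Day 6 falls in week ⌈6/7⌉ of the month.
Days 1–7 hold the 1st Thursday, 8–14 the 2nd, 15–21 the 3rd, 22–28 the 4th, 29–31 the 5th.
6 is in the range for the 1st.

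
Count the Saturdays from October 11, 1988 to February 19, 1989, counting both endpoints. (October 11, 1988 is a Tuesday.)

October 11, 1988 is a Tuesday; the first Saturday on or after it is October 15, 1988 (4 days later).
From October 15, 1988 to February 19, 1989: 16 + 30 + 31 + 31 + 19 = 127 days (rest of October, November, December, January, February).
127 ÷ 7 = 18 full weeks with remainder 1, so 18 more Saturdays after the first → 19.

19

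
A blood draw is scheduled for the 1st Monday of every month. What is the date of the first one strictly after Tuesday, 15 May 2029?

May 2029 starts on a Tuesday, so its 1st Monday is 7 May 2029 (6 days in).
That is not after 15 May 2029, so look at June 2029.
June 2029 starts on a Friday, so its 1st Monday is 4 June 2029 (3 days in).

4 June 2029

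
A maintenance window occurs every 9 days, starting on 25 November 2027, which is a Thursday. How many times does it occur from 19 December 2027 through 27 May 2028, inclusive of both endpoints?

18

Occurrences land 9·i days after 25 November 2027 for i = 0, 1, 2, …
19 December 2027 is 24 days after the start; 24 ÷ 9 = 2 remainder 6; since the remainder is 6, round up to i = 3. First occurrence in the window: #4 on 22 December 2027 (3×9 = 27 days in).
27 May 2028 is 184 days after the start; 184 ÷ 9 = 20 remainder 4. Last occurrence in the window: #21 on 23 May 2028.
Occurrences #4 through #21: 18 in total.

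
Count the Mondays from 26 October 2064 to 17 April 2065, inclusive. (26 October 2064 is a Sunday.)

25

26 October 2064 is a Sunday; the first Monday on or after it is 27 October 2064 (1 day later).
From 27 October 2064 to 17 April 2065: 4 + 30 + 31 + 31 + 28 + 31 + 17 = 172 days (rest of October, November, December, January, February, March, April).
172 ÷ 7 = 24 full weeks with remainder 4, so 24 more Mondays after the first → 25.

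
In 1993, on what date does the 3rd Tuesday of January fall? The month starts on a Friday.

19 January 1993

January 1993 begins on a Friday, so the first Tuesday is January 5 (4 days later).
The 3rd Tuesday is 2 weeks later: 5 + 14 = 19.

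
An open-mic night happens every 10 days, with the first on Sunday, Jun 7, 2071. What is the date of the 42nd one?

The 42nd occurrence is 41 intervals after the first: 41 × 10 = 410 days after Jun 7, 2071.
Jun has 30 days — 23 days to the end of Jun leaves 387.
Jul has 31 days (356 left).
Aug has 31 days (325 left).
Sep has 30 days (295 left).
Oct has 31 days (264 left).
Nov has 30 days (234 left).
Dec has 31 days (203 left).
Jan has 31 days (172 left).
Feb has 29 days (143 left).
Mar has 31 days (112 left).
Apr has 30 days (82 left).
May has 31 days (51 left).
Jun has 30 days (21 left).
21 days into Jul → Jul 21, 2072.

Jul 21, 2072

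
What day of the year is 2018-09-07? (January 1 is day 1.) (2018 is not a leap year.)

250

Days in months before September: 31 + 28 + 31 + 30 + 31 + 30 + 31 + 31 = 243.
Plus 7 days into September → day 250.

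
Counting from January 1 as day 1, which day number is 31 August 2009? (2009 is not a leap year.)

Days in months before August: 31 + 28 + 31 + 30 + 31 + 30 + 31 = 212.
Plus 31 days into August → day 243.

243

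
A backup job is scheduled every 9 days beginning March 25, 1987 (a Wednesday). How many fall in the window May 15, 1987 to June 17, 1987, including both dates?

4

Occurrences land 9·i days after March 25, 1987 for i = 0, 1, 2, …
May 15, 1987 is 51 days after the start; 51 ÷ 9 = 5 remainder 6; since the remainder is 6, round up to i = 6. First occurrence in the window: #7 on May 18, 1987 (6×9 = 54 days in).
June 17, 1987 is 84 days after the start; 84 ÷ 9 = 9 remainder 3. Last occurrence in the window: #10 on June 14, 1987.
Occurrences #7 through #10: 4 in total.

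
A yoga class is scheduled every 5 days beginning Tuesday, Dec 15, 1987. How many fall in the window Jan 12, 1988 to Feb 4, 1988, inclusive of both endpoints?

5

Occurrences land 5·i days after Dec 15, 1987 for i = 0, 1, 2, …
Jan 12, 1988 is 28 days after the start; 28 ÷ 5 = 5 remainder 3; since the remainder is 3, round up to i = 6. First occurrence in the window: #7 on Jan 14, 1988 (6×5 = 30 days in).
Feb 4, 1988 is 51 days after the start; 51 ÷ 5 = 10 remainder 1. Last occurrence in the window: #11 on Feb 3, 1988.
Occurrences #7 through #11: 5 in total.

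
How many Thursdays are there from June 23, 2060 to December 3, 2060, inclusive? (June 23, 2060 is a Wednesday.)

24

June 23, 2060 is a Wednesday; the first Thursday on or after it is June 24, 2060 (1 day later).
From June 24, 2060 to December 3, 2060: 6 + 31 + 31 + 30 + 31 + 30 + 3 = 162 days (rest of June, July, August, September, October, November, December).
162 ÷ 7 = 23 full weeks with remainder 1, so 23 more Thursdays after the first → 24.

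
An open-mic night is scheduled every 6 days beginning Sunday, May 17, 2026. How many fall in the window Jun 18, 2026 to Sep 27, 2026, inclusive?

Occurrences land 6·i days after May 17, 2026 for i = 0, 1, 2, …
Jun 18, 2026 is 32 days after the start; 32 ÷ 6 = 5 remainder 2; since the remainder is 2, round up to i = 6. First occurrence in the window: #7 on Jun 22, 2026 (6×6 = 36 days in).
Sep 27, 2026 is 133 days after the start; 133 ÷ 6 = 22 remainder 1. Last occurrence in the window: #23 on Sep 26, 2026.
Occurrences #7 through #23: 17 in total.

17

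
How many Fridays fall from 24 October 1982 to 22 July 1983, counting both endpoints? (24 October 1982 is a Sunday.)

24 October 1982 is a Sunday; the first Friday on or after it is 29 October 1982 (5 days later).
From 29 October 1982 to 22 July 1983: 2 + 30 + 31 + 31 + 28 + 31 + 30 + 31 + 30 + 22 = 266 days (rest of October, November, December, January, February, March, April, May, June, July).
266 ÷ 7 = 38 full weeks with remainder 0, so 38 more Fridays after the first → 39.

39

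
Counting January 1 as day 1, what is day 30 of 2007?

January 30, 2007

30 into January → January 30.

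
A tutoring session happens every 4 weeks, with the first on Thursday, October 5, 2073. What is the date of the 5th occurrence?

The 5th occurrence is 4 intervals after the first: 4 × 28 = 112 days after October 5, 2073.
October has 31 days — 26 days to the end of October leaves 86.
November has 30 days (56 left).
December has 31 days (25 left).
25 days into January → January 25, 2074.

January 25, 2074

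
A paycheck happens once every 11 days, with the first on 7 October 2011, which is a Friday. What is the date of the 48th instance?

7 March 2013

The 48th occurrence is 47 intervals after the first: 47 × 11 = 517 days after 7 October 2011.
October has 31 days — 24 days to the end of October leaves 493.
From end of October to end of 2011 is 61 days (432 left).
2012 has 366 days (66 left).
January has 31 days (35 left).
February has 28 days (7 left).
7 days into March → 7 March 2013.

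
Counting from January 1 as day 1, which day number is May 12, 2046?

132

Days in months before May: 31 + 28 + 31 + 30 = 120.
Plus 12 days into May → day 132.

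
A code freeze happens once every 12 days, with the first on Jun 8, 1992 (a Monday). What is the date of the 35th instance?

The 35th occurrence is 34 intervals after the first: 34 × 12 = 408 days after Jun 8, 1992.
Jun has 30 days — 22 days to the end of Jun leaves 386.
Jul has 31 days (355 left).
Aug has 31 days (324 left).
Sep has 30 days (294 left).
Oct has 31 days (263 left).
Nov has 30 days (233 left).
Dec has 31 days (202 left).
Jan has 31 days (171 left).
Feb has 28 days (143 left).
Mar has 31 days (112 left).
Apr has 30 days (82 left).
May has 31 days (51 left).
Jun has 30 days (21 left).
21 days into Jul → Jul 21, 1993.

Jul 21, 1993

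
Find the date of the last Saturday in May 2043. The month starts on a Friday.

2043-05-30

May 2043 begins on a Friday, so the first Saturday is May 2 (1 day later).
May 2043 has 31 days. Adding weeks: 2, 9, 16, 23, 30 — the last one ≤ 31 is the 30th.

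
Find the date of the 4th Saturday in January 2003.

The first Saturday of January 2003 is January 4.
The 4th Saturday is 3 weeks later: 4 + 21 = 25.

25 January 2003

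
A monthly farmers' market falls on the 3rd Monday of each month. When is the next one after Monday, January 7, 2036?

January 21, 2036

January 2036 starts on a Tuesday; its first Monday is the 7th, so the 3rd Monday is the 21st — January 21, 2036.
January 21, 2036 is after January 7, 2036, so that is the next one.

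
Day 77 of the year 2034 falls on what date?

2034-03-18

January has 31 days (77 − 31 = 46 remain).
February has 28 days (46 − 28 = 18 remain).
18 into March → March 18.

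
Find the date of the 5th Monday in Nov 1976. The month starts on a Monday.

Nov 1976 begins on a Monday, so the first Monday is Nov 1.
The 5th Monday is 4 weeks later: 1 + 28 = 29.

Nov 29, 1976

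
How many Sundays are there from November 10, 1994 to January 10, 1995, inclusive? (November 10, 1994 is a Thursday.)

9

November 10, 1994 is a Thursday; the first Sunday on or after it is November 13, 1994 (3 days later).
From November 13, 1994 to January 10, 1995: 17 + 31 + 10 = 58 days (rest of November, December, January).
58 ÷ 7 = 8 full weeks with remainder 2, so 8 more Sundays after the first → 9.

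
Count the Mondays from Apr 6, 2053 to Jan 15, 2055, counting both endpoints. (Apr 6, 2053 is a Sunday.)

Apr 6, 2053 is a Sunday; the first Monday on or after it is Apr 7, 2053 (1 day later).
From Apr 7, 2053 to Jan 15, 2055: 268 + 365 + 15 = 648 days (rest of 2053, 2054, to Jan 15, 2055 in 2055).
648 ÷ 7 = 92 full weeks with remainder 4, so 92 more Mondays after the first → 93.

93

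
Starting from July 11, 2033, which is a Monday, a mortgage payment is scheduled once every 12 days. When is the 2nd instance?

July 23, 2033

The 2nd occurrence is 1 interval after the first: 1 × 12 = 12 days after July 11, 2033.
12 days later is July 23, 2033.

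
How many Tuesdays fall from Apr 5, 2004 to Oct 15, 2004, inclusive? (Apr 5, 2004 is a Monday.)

28

Apr 5, 2004 is a Monday; the first Tuesday on or after it is Apr 6, 2004 (1 day later).
From Apr 6, 2004 to Oct 15, 2004: 24 + 31 + 30 + 31 + 31 + 30 + 15 = 192 days (rest of Apr, May, Jun, Jul, Aug, Sep, Oct).
192 ÷ 7 = 27 full weeks with remainder 3, so 27 more Tuesdays after the first → 28.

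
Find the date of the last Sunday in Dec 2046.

Dec 2046 begins on a Saturday, so the first Sunday is Dec 2 (1 day later).
Dec 2046 has 31 days. Adding weeks: 2, 9, 16, 23, 30 — the last one ≤ 31 is the 30th.

Dec 30, 2046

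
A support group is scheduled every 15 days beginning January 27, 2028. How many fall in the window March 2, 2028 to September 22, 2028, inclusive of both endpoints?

13

Occurrences land 15·i days after January 27, 2028 for i = 0, 1, 2, …
March 2, 2028 is 35 days after the start; 35 ÷ 15 = 2 remainder 5; since the remainder is 5, round up to i = 3. First occurrence in the window: #4 on March 12, 2028 (3×15 = 45 days in).
September 22, 2028 is 239 days after the start; 239 ÷ 15 = 15 remainder 14. Last occurrence in the window: #16 on September 8, 2028.
Occurrences #4 through #16: 13 in total.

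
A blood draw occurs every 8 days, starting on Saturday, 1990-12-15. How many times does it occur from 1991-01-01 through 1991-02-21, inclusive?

6

Occurrences land 8·i days after 1990-12-15 for i = 0, 1, 2, …
1991-01-01 is 17 days after the start; 17 ÷ 8 = 2 remainder 1; since the remainder is 1, round up to i = 3. First occurrence in the window: #4 on 1991-01-08 (3×8 = 24 days in).
1991-02-21 is 68 days after the start; 68 ÷ 8 = 8 remainder 4. Last occurrence in the window: #9 on 1991-02-17.
Occurrences #4 through #9: 6 in total.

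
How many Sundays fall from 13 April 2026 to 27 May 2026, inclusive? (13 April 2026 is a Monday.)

6

13 April 2026 is a Monday; the first Sunday on or after it is 19 April 2026 (6 days later).
From 19 April 2026 to 27 May 2026: 11 + 27 = 38 days (rest of April, May).
38 ÷ 7 = 5 full weeks with remainder 3, so 5 more Sundays after the first → 6.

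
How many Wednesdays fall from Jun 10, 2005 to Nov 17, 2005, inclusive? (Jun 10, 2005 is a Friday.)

23

Jun 10, 2005 is a Friday; the first Wednesday on or after it is Jun 15, 2005 (5 days later).
From Jun 15, 2005 to Nov 17, 2005: 15 + 31 + 31 + 30 + 31 + 17 = 155 days (rest of Jun, Jul, Aug, Sep, Oct, Nov).
155 ÷ 7 = 22 full weeks with remainder 1, so 22 more Wednesdays after the first → 23.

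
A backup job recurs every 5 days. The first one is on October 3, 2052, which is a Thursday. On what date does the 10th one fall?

The 10th occurrence is 9 intervals after the first: 9 × 5 = 45 days after October 3, 2052.
October has 31 days — 28 days to the end of October leaves 17.
17 days into November → November 17, 2052.

November 17, 2052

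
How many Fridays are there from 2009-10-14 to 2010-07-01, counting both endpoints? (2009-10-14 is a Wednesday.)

37

2009-10-14 is a Wednesday; the first Friday on or after it is 2009-10-16 (2 days later).
From 2009-10-16 to 2010-07-01: 15 + 30 + 31 + 31 + 28 + 31 + 30 + 31 + 30 + 1 = 258 days (rest of October, November, December, January, February, March, April, May, June, July).
258 ÷ 7 = 36 full weeks with remainder 6, so 36 more Fridays after the first → 37.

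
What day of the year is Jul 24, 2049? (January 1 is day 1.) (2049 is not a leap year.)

205

Days in months before Jul: 31 + 28 + 31 + 30 + 31 + 30 = 181.
Plus 24 days into Jul → day 205.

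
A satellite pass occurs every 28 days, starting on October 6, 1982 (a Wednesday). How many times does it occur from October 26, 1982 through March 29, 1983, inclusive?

6

Occurrences land 28·i days after October 6, 1982 for i = 0, 1, 2, …
October 26, 1982 is 20 days after the start; 20 ÷ 28 = 0 remainder 20; since the remainder is 20, round up to i = 1. First occurrence in the window: #2 on November 3, 1982 (1×28 = 28 days in).
March 29, 1983 is 174 days after the start; 174 ÷ 28 = 6 remainder 6. Last occurrence in the window: #7 on March 23, 1983.
Occurrences #2 through #7: 6 in total.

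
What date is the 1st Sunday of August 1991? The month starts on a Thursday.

4 August 1991

August 1991 begins on a Thursday, so the first Sunday is August 4 (3 days later).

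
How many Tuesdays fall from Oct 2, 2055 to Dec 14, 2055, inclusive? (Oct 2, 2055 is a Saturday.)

Oct 2, 2055 is a Saturday; the first Tuesday on or after it is Oct 5, 2055 (3 days later).
From Oct 5, 2055 to Dec 14, 2055: 26 + 30 + 14 = 70 days (rest of Oct, Nov, Dec).
70 ÷ 7 = 10 full weeks with remainder 0, so 10 more Tuesdays after the first → 11.

11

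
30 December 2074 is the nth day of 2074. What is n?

Days in months before December: 31 + 28 + 31 + 30 + 31 + 30 + 31 + 31 + 30 + 31 + 30 = 334.
Plus 30 days into December → day 364.

364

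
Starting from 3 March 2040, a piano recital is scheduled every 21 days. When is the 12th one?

20 October 2040

The 12th occurrence is 11 intervals after the first: 11 × 21 = 231 days after 3 March 2040.
March has 31 days — 28 days to the end of March leaves 203.
April has 30 days (173 left).
May has 31 days (142 left).
June has 30 days (112 left).
July has 31 days (81 left).
August has 31 days (50 left).
September has 30 days (20 left).
20 days into October → 20 October 2040.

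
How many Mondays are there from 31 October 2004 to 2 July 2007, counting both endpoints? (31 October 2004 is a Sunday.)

31 October 2004 is a Sunday; the first Monday on or after it is 1 November 2004 (1 day later).
From 1 November 2004 to 2 July 2007: 60 + 365 + 365 + 183 = 973 days (rest of 2004, 2005, 2006, to 2 July 2007 in 2007).
973 ÷ 7 = 139 full weeks with remainder 0, so 139 more Mondays after the first → 140.

140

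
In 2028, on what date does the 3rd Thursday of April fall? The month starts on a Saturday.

April 2028 begins on a Saturday, so the first Thursday is April 6 (5 days later).
The 3rd Thursday is 2 weeks later: 6 + 14 = 20.

April 20, 2028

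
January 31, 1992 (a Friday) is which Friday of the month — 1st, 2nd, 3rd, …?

Day 31 falls in week ⌈31/7⌉ of the month.
Days 1–7 hold the 1st Friday, 8–14 the 2nd, 15–21 the 3rd, 22–28 the 4th, 29–31 the 5th.
31 is in the range for the 5th.

5th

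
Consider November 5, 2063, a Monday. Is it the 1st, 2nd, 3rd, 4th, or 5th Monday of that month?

Day 5 falls in week ⌈5/7⌉ of the month.
Days 1–7 hold the 1st Monday, 8–14 the 2nd, 15–21 the 3rd, 22–28 the 4th, 29–31 the 5th.
5 is in the range for the 1st.

1st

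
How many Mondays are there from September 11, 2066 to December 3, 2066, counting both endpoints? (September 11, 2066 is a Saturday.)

12

September 11, 2066 is a Saturday; the first Monday on or after it is September 13, 2066 (2 days later).
From September 13, 2066 to December 3, 2066: 17 + 31 + 30 + 3 = 81 days (rest of September, October, November, December).
81 ÷ 7 = 11 full weeks with remainder 4, so 11 more Mondays after the first → 12.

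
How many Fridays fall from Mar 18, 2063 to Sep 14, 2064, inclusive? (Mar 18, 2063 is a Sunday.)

78

Mar 18, 2063 is a Sunday; the first Friday on or after it is Mar 23, 2063 (5 days later).
From Mar 23, 2063 to Sep 14, 2064: 283 + 258 = 541 days (rest of 2063, to Sep 14, 2064 in 2064).
541 ÷ 7 = 77 full weeks with remainder 2, so 77 more Fridays after the first → 78.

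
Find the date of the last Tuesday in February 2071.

February 2071 begins on a Sunday, so the first Tuesday is February 3 (2 days later).
February 2071 has 28 days. Adding weeks: 3, 10, 17, 24 — the last one ≤ 28 is the 24th.

24 February 2071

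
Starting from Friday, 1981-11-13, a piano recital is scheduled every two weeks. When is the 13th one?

1982-04-30

The 13th occurrence is 12 intervals after the first: 12 × 14 = 168 days after 1981-11-13.
November has 30 days — 17 days to the end of November leaves 151.
December has 31 days (120 left).
January has 31 days (89 left).
February has 28 days (61 left).
March has 31 days (30 left).
30 days into April → 1982-04-30.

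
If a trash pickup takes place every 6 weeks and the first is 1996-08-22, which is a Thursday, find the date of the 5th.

The 5th occurrence is 4 intervals after the first: 4 × 42 = 168 days after 1996-08-22.
August has 31 days — 9 days to the end of August leaves 159.
September has 30 days (129 left).
October has 31 days (98 left).
November has 30 days (68 left).
December has 31 days (37 left).
January has 31 days (6 left).
6 days into February → 1997-02-06.

1997-02-06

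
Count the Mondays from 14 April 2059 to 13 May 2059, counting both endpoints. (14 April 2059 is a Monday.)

5

14 April 2059 is a Monday; the first Monday on or after it is 14 April 2059.
From 14 April 2059 to 13 May 2059: 16 + 13 = 29 days (rest of April, May).
29 ÷ 7 = 4 full weeks with remainder 1, so 4 more Mondays after the first → 5.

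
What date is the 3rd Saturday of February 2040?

2040-02-18

February 2040 begins on a Wednesday, so the first Saturday is February 4 (3 days later).
The 3rd Saturday is 2 weeks later: 4 + 14 = 18.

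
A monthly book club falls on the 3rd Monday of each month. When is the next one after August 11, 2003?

August 2003 starts on a Friday; its first Monday is the 4th, so the 3rd Monday is the 18th — August 18, 2003.
August 18, 2003 is after August 11, 2003, so that is the next one.

August 18, 2003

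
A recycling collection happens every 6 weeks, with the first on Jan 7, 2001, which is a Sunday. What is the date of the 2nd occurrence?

Feb 18, 2001

The 2nd occurrence is 1 interval after the first: 1 × 42 = 42 days after Jan 7, 2001.
Jan has 31 days — 24 days to the end of Jan leaves 18.
18 days into Feb → Feb 18, 2001.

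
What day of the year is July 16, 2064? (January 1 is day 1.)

Days in months before July: 31 + 29 + 31 + 30 + 31 + 30 = 182.
Plus 16 days into July → day 198.

198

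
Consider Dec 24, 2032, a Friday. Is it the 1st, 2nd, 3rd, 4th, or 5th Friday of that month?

Day 24 falls in week ⌈24/7⌉ of the month.
Days 1–7 hold the 1st Friday, 8–14 the 2nd, 15–21 the 3rd, 22–28 the 4th, 29–31 the 5th.
24 is in the range for the 4th.

4th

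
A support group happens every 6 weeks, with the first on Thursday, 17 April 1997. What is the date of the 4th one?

21 August 1997

The 4th occurrence is 3 intervals after the first: 3 × 42 = 126 days after 17 April 1997.
April has 30 days — 13 days to the end of April leaves 113.
May has 31 days (82 left).
June has 30 days (52 left).
July has 31 days (21 left).
21 days into August → 21 August 1997.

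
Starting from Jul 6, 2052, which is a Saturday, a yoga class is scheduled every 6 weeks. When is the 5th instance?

Dec 21, 2052

The 5th occurrence is 4 intervals after the first: 4 × 42 = 168 days after Jul 6, 2052.
Jul has 31 days — 25 days to the end of Jul leaves 143.
Aug has 31 days (112 left).
Sep has 30 days (82 left).
Oct has 31 days (51 left).
Nov has 30 days (21 left).
21 days into Dec → Dec 21, 2052.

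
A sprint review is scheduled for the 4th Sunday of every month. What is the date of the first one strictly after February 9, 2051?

February 2051 starts on a Wednesday; its first Sunday is the 5th, so the 4th Sunday is the 26th — February 26, 2051.
February 26, 2051 is after February 9, 2051, so that is the next one.

February 26, 2051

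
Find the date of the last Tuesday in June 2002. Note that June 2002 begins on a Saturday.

June 25, 2002

June 2002 begins on a Saturday, so the first Tuesday is June 4 (3 days later).
June 2002 has 30 days. Adding weeks: 4, 11, 18, 25 — the last one ≤ 30 is the 25th.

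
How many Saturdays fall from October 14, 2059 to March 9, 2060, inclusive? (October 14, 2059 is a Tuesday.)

21

October 14, 2059 is a Tuesday; the first Saturday on or after it is October 18, 2059 (4 days later).
From October 18, 2059 to March 9, 2060: 13 + 30 + 31 + 31 + 29 + 9 = 143 days (rest of October, November, December, January, February, March).
143 ÷ 7 = 20 full weeks with remainder 3, so 20 more Saturdays after the first → 21.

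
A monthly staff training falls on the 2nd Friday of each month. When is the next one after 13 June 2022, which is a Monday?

8 July 2022

June 2022 starts on a Wednesday; its first Friday is the 3rd, so the 2nd Friday is the 10th — 10 June 2022.
That is not after 13 June 2022, so look at July 2022.
July 2022 starts on a Friday; its first Friday is the 1st, so the 2nd Friday is the 8th — 8 July 2022.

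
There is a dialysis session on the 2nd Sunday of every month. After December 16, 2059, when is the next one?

December 2059 starts on a Monday; its first Sunday is the 7th, so the 2nd Sunday is the 14th — December 14, 2059.
That is not after December 16, 2059, so look at January 2060.
January 2060 starts on a Thursday; its first Sunday is the 4th, so the 2nd Sunday is the 11th — January 11, 2060.

January 11, 2060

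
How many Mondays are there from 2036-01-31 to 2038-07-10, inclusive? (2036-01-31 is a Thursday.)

127

2036-01-31 is a Thursday; the first Monday on or after it is 2036-02-04 (4 days later).
From 2036-02-04 to 2038-07-10: 331 + 365 + 191 = 887 days (rest of 2036, 2037, to 2038-07-10 in 2038).
887 ÷ 7 = 126 full weeks with remainder 5, so 126 more Mondays after the first → 127.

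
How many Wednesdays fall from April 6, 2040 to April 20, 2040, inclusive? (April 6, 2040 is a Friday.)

April 6, 2040 is a Friday; the first Wednesday on or after it is April 11, 2040 (5 days later).
From April 11, 2040 to April 20, 2040 is 20 − 11 = 9 days.
9 ÷ 7 = 1 full weeks with remainder 2, so 1 more Wednesdays after the first → 2.

2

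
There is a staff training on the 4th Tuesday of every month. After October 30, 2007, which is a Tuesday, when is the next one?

November 27, 2007

October 2007 starts on a Monday; its first Tuesday is the 2nd, so the 4th Tuesday is the 23rd — October 23, 2007.
That is not after October 30, 2007, so look at November 2007.
November 2007 starts on a Thursday; its first Tuesday is the 6th, so the 4th Tuesday is the 27th — November 27, 2007.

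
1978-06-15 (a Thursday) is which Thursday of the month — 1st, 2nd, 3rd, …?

3rd

Day 15 falls in week ⌈15/7⌉ of the month.
Days 1–7 hold the 1st Thursday, 8–14 the 2nd, 15–21 the 3rd, 22–28 the 4th, 29–31 the 5th.
15 is in the range for the 3rd.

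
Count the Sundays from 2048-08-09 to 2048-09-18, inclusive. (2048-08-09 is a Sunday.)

2048-08-09 is a Sunday; the first Sunday on or after it is 2048-08-09.
From 2048-08-09 to 2048-09-18: 22 + 18 = 40 days (rest of August, September).
40 ÷ 7 = 5 full weeks with remainder 5, so 5 more Sundays after the first → 6.

6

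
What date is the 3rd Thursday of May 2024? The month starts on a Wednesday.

May 16, 2024

May 2024 begins on a Wednesday, so the first Thursday is May 2 (1 day later).
The 3rd Thursday is 2 weeks later: 2 + 14 = 16.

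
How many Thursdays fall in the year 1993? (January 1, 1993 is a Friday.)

January 1, 1993 is a Friday; the first Thursday on or after it is January 7, 1993 (6 days later).
From January 7, 1993 to December 31, 1993: 24 + 28 + 31 + 30 + 31 + 30 + 31 + 31 + 30 + 31 + 30 + 31 = 358 days (rest of January, February, March, April, May, June, July, August, September, October, November, December).
358 ÷ 7 = 51 full weeks with remainder 1, so 51 more Thursdays after the first → 52.

52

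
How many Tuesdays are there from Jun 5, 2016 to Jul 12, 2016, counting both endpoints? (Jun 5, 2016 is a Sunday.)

Jun 5, 2016 is a Sunday; the first Tuesday on or after it is Jun 7, 2016 (2 days later).
From Jun 7, 2016 to Jul 12, 2016: 23 + 12 = 35 days (rest of Jun, Jul).
35 ÷ 7 = 5 full weeks with remainder 0, so 5 more Tuesdays after the first → 6.

6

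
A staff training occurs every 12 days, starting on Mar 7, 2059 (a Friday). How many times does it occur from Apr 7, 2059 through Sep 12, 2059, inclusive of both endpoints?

13

Occurrences land 12·i days after Mar 7, 2059 for i = 0, 1, 2, …
Apr 7, 2059 is 31 days after the start; 31 ÷ 12 = 2 remainder 7; since the remainder is 7, round up to i = 3. First occurrence in the window: #4 on Apr 12, 2059 (3×12 = 36 days in).
Sep 12, 2059 is 189 days after the start; 189 ÷ 12 = 15 remainder 9. Last occurrence in the window: #16 on Sep 3, 2059.
Occurrences #4 through #16: 13 in total.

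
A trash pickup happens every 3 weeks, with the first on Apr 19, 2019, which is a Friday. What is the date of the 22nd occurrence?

The 22nd occurrence is 21 intervals after the first: 21 × 21 = 441 days after Apr 19, 2019.
Apr has 30 days — 11 days to the end of Apr leaves 430.
From end of Apr to end of 2019 is 245 days (185 left).
Jan has 31 days (154 left).
Feb has 29 days (125 left).
Mar has 31 days (94 left).
Apr has 30 days (64 left).
May has 31 days (33 left).
Jun has 30 days (3 left).
3 days into Jul → Jul 3, 2020.

Jul 3, 2020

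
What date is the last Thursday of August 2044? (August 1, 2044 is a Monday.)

25 August 2044

August 2044 begins on a Monday, so the first Thursday is August 4 (3 days later).
August 2044 has 31 days. Adding weeks: 4, 11, 18, 25 — the last one ≤ 31 is the 25th.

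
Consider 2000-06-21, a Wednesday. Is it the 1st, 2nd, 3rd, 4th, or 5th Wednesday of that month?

3rd

Day 21 falls in week ⌈21/7⌉ of the month.
Days 1–7 hold the 1st Wednesday, 8–14 the 2nd, 15–21 the 3rd, 22–28 the 4th, 29–31 the 5th.
21 is in the range for the 3rd.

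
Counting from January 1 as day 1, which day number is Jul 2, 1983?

Days in months before Jul: 31 + 28 + 31 + 30 + 31 + 30 = 181.
Plus 2 days into Jul → day 183.

183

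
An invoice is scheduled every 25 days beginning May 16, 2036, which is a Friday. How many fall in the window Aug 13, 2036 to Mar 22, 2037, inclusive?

Occurrences land 25·i days after May 16, 2036 for i = 0, 1, 2, …
Aug 13, 2036 is 89 days after the start; 89 ÷ 25 = 3 remainder 14; since the remainder is 14, round up to i = 4. First occurrence in the window: #5 on Aug 24, 2036 (4×25 = 100 days in).
Mar 22, 2037 is 310 days after the start; 310 ÷ 25 = 12 remainder 10. Last occurrence in the window: #13 on Mar 12, 2037.
Occurrences #5 through #13: 9 in total.

9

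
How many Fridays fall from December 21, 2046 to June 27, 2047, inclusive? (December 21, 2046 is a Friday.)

27

December 21, 2046 is a Friday; the first Friday on or after it is December 21, 2046.
From December 21, 2046 to June 27, 2047: 10 + 31 + 28 + 31 + 30 + 31 + 27 = 188 days (rest of December, January, February, March, April, May, June).
188 ÷ 7 = 26 full weeks with remainder 6, so 26 more Fridays after the first → 27.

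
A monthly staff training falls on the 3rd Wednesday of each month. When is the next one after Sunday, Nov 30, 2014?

Nov 2014 starts on a Saturday; its first Wednesday is the 5th, so the 3rd Wednesday is the 19th — Nov 19, 2014.
That is not after Nov 30, 2014, so look at Dec 2014.
Dec 2014 starts on a Monday; its first Wednesday is the 3rd, so the 3rd Wednesday is the 17th — Dec 17, 2014.

Dec 17, 2014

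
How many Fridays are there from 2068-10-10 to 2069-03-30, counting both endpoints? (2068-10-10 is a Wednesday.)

2068-10-10 is a Wednesday; the first Friday on or after it is 2068-10-12 (2 days later).
From 2068-10-12 to 2069-03-30: 19 + 30 + 31 + 31 + 28 + 30 = 169 days (rest of October, November, December, January, February, March).
169 ÷ 7 = 24 full weeks with remainder 1, so 24 more Fridays after the first → 25.

25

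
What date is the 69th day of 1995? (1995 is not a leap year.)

January has 31 days (69 − 31 = 38 remain).
February has 28 days (38 − 28 = 10 remain).
10 into March → March 10.

March 10, 1995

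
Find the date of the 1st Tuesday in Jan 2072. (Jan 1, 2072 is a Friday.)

Jan 2072 begins on a Friday, so the first Tuesday is Jan 5 (4 days later).

Jan 5, 2072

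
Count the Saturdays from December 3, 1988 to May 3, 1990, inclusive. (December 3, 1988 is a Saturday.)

December 3, 1988 is a Saturday; the first Saturday on or after it is December 3, 1988.
From December 3, 1988 to May 3, 1990: 28 + 365 + 123 = 516 days (rest of 1988, 1989, to May 3, 1990 in 1990).
516 ÷ 7 = 73 full weeks with remainder 5, so 73 more Saturdays after the first → 74.

74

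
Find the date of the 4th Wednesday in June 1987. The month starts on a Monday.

June 1987 begins on a Monday, so the first Wednesday is June 3 (2 days later).
The 4th Wednesday is 3 weeks later: 3 + 21 = 24.

1987-06-24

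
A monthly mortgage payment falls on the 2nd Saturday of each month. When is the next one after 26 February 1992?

February 1992 starts on a Saturday; its first Saturday is the 1st, so the 2nd Saturday is the 8th — 8 February 1992.
That is not after 26 February 1992, so look at March 1992.
March 1992 starts on a Sunday; its first Saturday is the 7th, so the 2nd Saturday is the 14th — 14 March 1992.

14 March 1992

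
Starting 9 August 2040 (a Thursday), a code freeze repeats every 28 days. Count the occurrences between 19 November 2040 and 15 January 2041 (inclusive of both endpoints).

Occurrences land 28·i days after 9 August 2040 for i = 0, 1, 2, …
19 November 2040 is 102 days after the start; 102 ÷ 28 = 3 remainder 18; since the remainder is 18, round up to i = 4. First occurrence in the window: #5 on 29 November 2040 (4×28 = 112 days in).
15 January 2041 is 159 days after the start; 159 ÷ 28 = 5 remainder 19. Last occurrence in the window: #6 on 27 December 2040.
Occurrences #5 through #6: 2 in total.

2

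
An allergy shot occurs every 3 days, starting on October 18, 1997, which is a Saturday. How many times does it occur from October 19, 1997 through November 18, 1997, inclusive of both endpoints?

Occurrences land 3·i days after October 18, 1997 for i = 0, 1, 2, …
October 19, 1997 is 1 day after the start; 1 ÷ 3 = 0 remainder 1; since the remainder is 1, round up to i = 1. First occurrence in the window: #2 on October 21, 1997 (1×3 = 3 days in).
November 18, 1997 is 31 days after the start; 31 ÷ 3 = 10 remainder 1. Last occurrence in the window: #11 on November 17, 1997.
Occurrences #2 through #11: 10 in total.

10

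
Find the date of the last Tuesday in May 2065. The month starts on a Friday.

May 26, 2065

May 2065 begins on a Friday, so the first Tuesday is May 5 (4 days later).
May 2065 has 31 days. Adding weeks: 5, 12, 19, 26 — the last one ≤ 31 is the 26th.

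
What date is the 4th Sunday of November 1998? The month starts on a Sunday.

November 1998 begins on a Sunday, so the first Sunday is November 1.
The 4th Sunday is 3 weeks later: 1 + 21 = 22.

November 22, 1998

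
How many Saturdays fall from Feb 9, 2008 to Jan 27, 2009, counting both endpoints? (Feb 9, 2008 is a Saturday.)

51

Feb 9, 2008 is a Saturday; the first Saturday on or after it is Feb 9, 2008.
From Feb 9, 2008 to Jan 27, 2009: 326 + 27 = 353 days (rest of 2008, to Jan 27, 2009 in 2009).
353 ÷ 7 = 50 full weeks with remainder 3, so 50 more Saturdays after the first → 51.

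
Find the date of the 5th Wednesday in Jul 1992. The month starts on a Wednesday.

Jul 29, 1992

Jul 1992 begins on a Wednesday, so the first Wednesday is Jul 1.
The 5th Wednesday is 4 weeks later: 1 + 28 = 29.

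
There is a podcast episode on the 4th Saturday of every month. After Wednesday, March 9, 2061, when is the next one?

March 26, 2061

March 2061 starts on a Tuesday; its first Saturday is the 5th, so the 4th Saturday is the 26th — March 26, 2061.
March 26, 2061 is after March 9, 2061, so that is the next one.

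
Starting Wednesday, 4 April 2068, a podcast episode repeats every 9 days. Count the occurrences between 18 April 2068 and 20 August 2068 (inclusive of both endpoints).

Occurrences land 9·i days after 4 April 2068 for i = 0, 1, 2, …
18 April 2068 is 14 days after the start; 14 ÷ 9 = 1 remainder 5; since the remainder is 5, round up to i = 2. First occurrence in the window: #3 on 22 April 2068 (2×9 = 18 days in).
20 August 2068 is 138 days after the start; 138 ÷ 9 = 15 remainder 3. Last occurrence in the window: #16 on 17 August 2068.
Occurrences #3 through #16: 14 in total.

14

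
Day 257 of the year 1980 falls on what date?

13 September 1980

January has 31 days (257 − 31 = 226 remain).
February has 29 days (226 − 29 = 197 remain).
March has 31 days (197 − 31 = 166 remain).
April has 30 days (166 − 30 = 136 remain).
May has 31 days (136 − 31 = 105 remain).
June has 30 days (105 − 30 = 75 remain).
July has 31 days (75 − 31 = 44 remain).
August has 31 days (44 − 31 = 13 remain).
13 into September → September 13.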